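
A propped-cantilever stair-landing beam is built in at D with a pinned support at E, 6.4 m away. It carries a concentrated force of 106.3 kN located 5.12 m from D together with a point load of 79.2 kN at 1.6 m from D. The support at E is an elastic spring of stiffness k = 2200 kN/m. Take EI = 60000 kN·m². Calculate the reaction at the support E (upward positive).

R_E = 62.22 kN

Choose R_E as the redundant. The primary structure is the cantilever fixed at D.
Downward deflection at the released point E due to the loads:
  point load 106.3 at a = 5.12: Pa²(3L − a)/(6EI) = 6539/EI
  point load 79.2 at a = 1.6: Pa²(3L − a)/(6EI) = 594.7/EI
  δ_0 = 7134/EI
Tip deflection under a unit load at E: L³/(3EI) = 87.38/EI.
With EI = 60000 kN·m²: δ_0 = 0.1189 m and δ_{EE} = 0.001456 m/kN.
Compatibility — the spring shortens by R_E/k under the reaction it provides: δ_0 − R_E·δ_{EE} = R_E/k. With 1/k = 0.000455 m/kN, R_E = δ_0 / (δ_{EE} + 1/k) = 0.1189 / (0.001456 + 0.000455) = 62.22 kN.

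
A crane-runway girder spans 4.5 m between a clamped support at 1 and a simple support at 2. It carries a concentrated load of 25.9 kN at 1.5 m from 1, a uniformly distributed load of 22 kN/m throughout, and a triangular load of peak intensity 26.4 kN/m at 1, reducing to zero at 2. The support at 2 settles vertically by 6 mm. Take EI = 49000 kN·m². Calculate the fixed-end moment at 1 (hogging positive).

M_1 = 156.5 kN·m

Take the reaction at 2 as the redundant and release it; the primary structure is a cantilever fixed at 1.
Primary-structure tip deflection at 2 by superposition:
  point load 25.9 at a = 1.5: Pa²(3L − a)/(6EI) = 116.5/EI
  UDL 22: wL⁴/(8EI) = 1128/EI
  triangular load, peak 26.4 at the fixed end: w₀L⁴/(30EI) = 360.9/EI
  δ_0 = 1605/EI
Flexibility coefficient — unit upward force at 2: δ_{22} = L³/(3EI) = 30.38/EI.
With EI = 49000 kN·m²: δ_0 = 0.032757 m and δ_{22} = 0.00062 m/kN.
Compatibility — the beam at 2 must follow the support down by 0.006 m: δ_0 − R_2·δ_{22} = 0.006, so R_2 = (0.032757 − 0.006)/0.00062 = 43.16 kN.
Moment equilibrium about 1: M_1 = Σ(load moments about 1) − R_2·L = 350.7 − 43.16×4.5 = 156.5 kN·m.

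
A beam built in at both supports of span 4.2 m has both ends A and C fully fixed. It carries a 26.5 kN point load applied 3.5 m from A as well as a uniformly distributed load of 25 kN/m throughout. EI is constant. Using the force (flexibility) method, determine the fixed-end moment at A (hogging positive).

Release both end moments; the primary structure is a simply-supported span AC with redundants M_A and M_C.
On the primary (simply-supported) span, the end slopes from the loading are:
  at A: point load 26.5 at a = 3.5: Pab(L + b)/(6LEI) = 12.62/EI
  at C: point load 26.5 at a = 3.5: Pab(L + a)/(6LEI) = 19.84/EI
  at A: UDL 25: wL³/(24EI) = 77.17/EI
  at C: UDL 25: wL³/(24EI) = 77.17/EI
  θ_A0 = 89.8/EI,  θ_C0 = 97.01/EI
Flexibility coefficients: a unit moment at one end gives L/(3EI) there and L/(6EI) at the far end, so f₁₁ = f₂₂ = 1.4/EI and f₁₂ = f₂₁ = 0.7/EI.
Compatibility — zero rotation at each built-in end:
  1.4 M_A + 0.7 M_C = 89.8
  0.7 M_A + 1.4 M_C = 97.01
Solving the pair gives M_A = 39.33 kN·m and M_C = 49.63 kN·m (hogging).

M_A = 39.33 kN·m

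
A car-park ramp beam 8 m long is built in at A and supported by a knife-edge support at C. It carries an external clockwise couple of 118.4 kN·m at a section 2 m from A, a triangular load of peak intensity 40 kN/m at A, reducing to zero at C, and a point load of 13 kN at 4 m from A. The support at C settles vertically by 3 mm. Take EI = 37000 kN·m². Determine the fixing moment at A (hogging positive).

M_A = 236.1 kN·m

Choose R_C as the redundant. The primary structure is the cantilever fixed at A.
Free-end deflection of the primary structure under the applied loading (downward +):
  clockwise couple 118.4 at a = 2: M₀a(2L − a)/(2EI) = 1658/EI
  triangular load, peak 40 at the fixed end: w₀L⁴/(30EI) = 5461/EI
  point load 13 at a = 4: Pa²(3L − a)/(6EI) = 693.3/EI
  δ_0 = 7812/EI
Tip deflection under a unit load at C: L³/(3EI) = 170.7/EI.
With EI = 37000 kN·m²: δ_0 = 0.21114 m and δ_{CC} = 0.004613 m/kN.
Compatibility — the beam at C must follow the support down by 0.003 m: δ_0 − R_C·δ_{CC} = 0.003, so R_C = (0.21114 − 0.003)/0.004613 = 45.12 kN.
Moment equilibrium about A: M_A = Σ(load moments about A) − R_C·L = 597.1 − 45.12×8 = 236.1 kN·m.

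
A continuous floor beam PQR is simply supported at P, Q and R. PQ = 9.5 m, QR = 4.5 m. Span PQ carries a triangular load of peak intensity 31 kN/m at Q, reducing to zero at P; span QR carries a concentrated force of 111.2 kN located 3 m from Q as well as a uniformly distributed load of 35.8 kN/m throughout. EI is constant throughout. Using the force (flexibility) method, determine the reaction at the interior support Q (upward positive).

R_Q = 274.6 kN

Release continuity at Q by inserting a hinge; the redundant is the internal moment M_Q. The primary structure is two simply-supported spans PQ and QR.
Discontinuity in slope at Q on the released structure — sum the simple-span end rotations:
  span PQ: triangular load, peak 31: w₀L³/(45EI) = 590.6/EI
  span QR: point load 111.2 at a = 3: Pab(L + b)/(6LEI) = 111.2/EI
  span QR: UDL 35.8: wL³/(24EI) = 135.9/EI
  relative rotation θ_0 = (590.6 + 247.1)/EI = 837.8/EI
A unit hogging moment at Q produces rotation L₁/(3EI) + L₂/(3EI) = 4.667/EI.
Compatibility: M_Q·(L₁+L₂)/(3EI) = θ_0, giving M_Q = 179.5 kN·m (hogging).
Span PQ, ΣM about P with M_Q applied at Q: R_Q^{PQ}·9.5 = 932.6 + 179.5, so R_Q^{PQ} = 117.1 kN and R_P = 147.2 − 117.1 = 30.19 kN.
Span QR, ΣM about R: R_Q^{QR}·4.5 = 529.3 + 179.5, so R_Q^{QR} = 157.5 kN and R_R = 272.3 − 157.5 = 114.8 kN.
R_Q = 117.1 + 157.5 = 274.6 kN.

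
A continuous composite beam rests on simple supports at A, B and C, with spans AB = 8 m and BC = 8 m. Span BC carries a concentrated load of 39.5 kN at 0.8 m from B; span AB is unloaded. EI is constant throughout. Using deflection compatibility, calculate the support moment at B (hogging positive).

M_B = 13.51 kN·m

Insert a hinge at B; M_B is the redundant, and each span becomes simply supported.
End slopes at the hinge B, treating each span as simply supported:
  span BC: point load 39.5 at a = 0.8: Pab(L + b)/(6LEI) = 72.05/EI
  relative rotation θ_0 = (0 + 72.05)/EI = 72.05/EI
A unit hogging moment at B produces rotation L₁/(3EI) + L₂/(3EI) = 5.333/EI.
Slope continuity at B: θ_0 = M_B·5.333/EI, so M_B = 72.05/5.333 = 13.51 kN·m (hogging).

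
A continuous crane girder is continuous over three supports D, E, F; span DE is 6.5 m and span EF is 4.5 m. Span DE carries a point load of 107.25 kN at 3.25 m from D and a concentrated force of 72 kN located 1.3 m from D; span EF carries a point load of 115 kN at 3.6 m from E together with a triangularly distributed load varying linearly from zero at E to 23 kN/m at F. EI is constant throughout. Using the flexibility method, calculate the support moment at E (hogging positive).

Take M_E as the redundant. Released structure: two simple spans DE and EF with a hinge at E.
Rotations at E on the released spans (each span's end-slope, ×1/EI):
  span DE: point load 107.25 at a = 3.25: Pab(L + a)/(6LEI) = 283.2/EI
  span DE: point load 72 at a = 1.3: Pab(L + a)/(6LEI) = 97.34/EI
  span EF: point load 115 at a = 3.6: Pab(L + b)/(6LEI) = 74.52/EI
  span EF: triangular load, peak 23: 7w₀L³/(360EI) = 40.75/EI
  relative rotation θ_0 = (380.6 + 115.3)/EI = 495.8/EI
A unit hogging moment at E produces rotation L₁/(3EI) + L₂/(3EI) = 3.667/EI.
Compatibility: M_E·(L₁+L₂)/(3EI) = θ_0, giving M_E = 135.2 kN·m (hogging).

M_E = 135.2 kN·m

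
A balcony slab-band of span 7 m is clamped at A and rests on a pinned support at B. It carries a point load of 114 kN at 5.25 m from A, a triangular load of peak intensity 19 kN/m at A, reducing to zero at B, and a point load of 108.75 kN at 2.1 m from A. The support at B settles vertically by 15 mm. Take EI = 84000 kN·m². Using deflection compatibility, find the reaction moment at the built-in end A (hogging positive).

M_A = 368.6 kN·m

Release the roller at B. Primary structure: cantilever fixed at A.
Free-end deflection of the primary structure under the applied loading (downward +):
  point load 114 at a = 5.25: Pa²(3L − a)/(6EI) = 8248/EI
  triangular load, peak 19 at the fixed end: w₀L⁴/(30EI) = 1521/EI
  point load 108.75 at a = 2.1: Pa²(3L − a)/(6EI) = 1511/EI
  δ_0 = 11279/EI
Tip deflection under a unit load at B: L³/(3EI) = 114.3/EI.
With EI = 84000 kN·m²: δ_0 = 0.13428 m and δ_{BB} = 0.001361 m/kN.
Compatibility — the beam at B must follow the support down by 0.015 m: δ_0 − R_B·δ_{BB} = 0.015, so R_B = (0.13428 − 0.015)/0.001361 = 87.63 kN.
Moment equilibrium about A: M_A = Σ(load moments about A) − R_B·L = 982 − 87.63×7 = 368.6 kN·m.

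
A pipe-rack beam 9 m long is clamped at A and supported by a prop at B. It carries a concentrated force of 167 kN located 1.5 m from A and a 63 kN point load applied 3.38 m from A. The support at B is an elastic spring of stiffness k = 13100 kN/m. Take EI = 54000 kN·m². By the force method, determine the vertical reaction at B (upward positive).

Remove the prop at B; the released (primary) structure is a cantilever built in at A.
Free-end deflection of the primary structure under the applied loading (downward +):
  point load 167 at a = 1.5: Pa²(3L − a)/(6EI) = 1597/EI
  point load 63 at a = 3.38: Pa²(3L − a)/(6EI) = 2833/EI
  δ_0 = 4430/EI
Flexibility coefficient — unit upward force at B: δ_{BB} = L³/(3EI) = 243/EI.
With EI = 54000 kN·m²: δ_0 = 0.082043 m and δ_{BB} = 0.0045 m/kN.
Compatibility — the spring shortens by R_B/k under the reaction it provides: δ_0 − R_B·δ_{BB} = R_B/k. With 1/k = 0.000076 m/kN, R_B = δ_0 / (δ_{BB} + 1/k) = 0.082043 / (0.0045 + 0.000076) = 17.93 kN.

R_B = 17.93 kN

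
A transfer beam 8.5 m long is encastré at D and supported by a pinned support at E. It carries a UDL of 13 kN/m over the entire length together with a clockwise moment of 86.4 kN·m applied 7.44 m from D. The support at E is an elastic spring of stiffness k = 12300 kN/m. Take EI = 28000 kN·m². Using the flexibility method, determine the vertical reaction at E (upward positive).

Remove the prop at E; the released (primary) structure is a cantilever built in at D.
Free-end deflection of the primary structure under the applied loading (downward +):
  UDL 13: wL⁴/(8EI) = 8483/EI
  clockwise couple 86.4 at a = 7.44: M₀a(2L − a)/(2EI) = 3073/EI
  δ_0 = 11555/EI
Flexibility coefficient — unit upward force at E: δ_{EE} = L³/(3EI) = 204.7/EI.
With EI = 28000 kN·m²: δ_0 = 0.41269 m and δ_{EE} = 0.007311 m/kN.
Compatibility — the spring shortens by R_E/k under the reaction it provides: δ_0 − R_E·δ_{EE} = R_E/k. With 1/k = 0.000081 m/kN, R_E = δ_0 / (δ_{EE} + 1/k) = 0.41269 / (0.007311 + 0.000081) = 55.83 kN.

R_E = 55.83 kN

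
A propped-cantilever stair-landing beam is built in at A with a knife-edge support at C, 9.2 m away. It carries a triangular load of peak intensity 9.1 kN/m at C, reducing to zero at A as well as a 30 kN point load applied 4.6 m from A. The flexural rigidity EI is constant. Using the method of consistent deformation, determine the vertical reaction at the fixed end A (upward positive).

R_A = 39.46 kN

Take the reaction at C as the redundant and release it; the primary structure is a cantilever fixed at A.
Free-end deflection of the primary structure under the applied loading (downward +):
  triangular load, peak 9.1 at the free end: 11w₀L⁴/(120EI) = 5976/EI
  point load 30 at a = 4.6: Pa²(3L − a)/(6EI) = 2433/EI
  δ_0 = 8409/EI
Tip deflection under a unit load at C: L³/(3EI) = 259.6/EI.
The prop prevents deflection at C: R_C = δ_0/δ_{CC} = 8409/259.6 = 32.4 kN.
Vertical equilibrium: R_A = ΣP − R_C = 71.86 − 32.4 = 39.46 kN.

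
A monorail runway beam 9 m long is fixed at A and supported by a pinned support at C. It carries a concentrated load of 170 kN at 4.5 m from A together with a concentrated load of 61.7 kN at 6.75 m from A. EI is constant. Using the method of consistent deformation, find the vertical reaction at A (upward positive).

Release the roller at C. Primary structure: cantilever fixed at A.
Downward deflection at the released point C due to the loads:
  point load 170 at a = 4.5: Pa²(3L − a)/(6EI) = 12909/EI
  point load 61.7 at a = 6.75: Pa²(3L − a)/(6EI) = 9488/EI
  δ_0 = 22397/EI
Flexibility coefficient — unit upward force at C: δ_{CC} = L³/(3EI) = 243/EI.
The prop prevents deflection at C: R_C = δ_0/δ_{CC} = 22397/243 = 92.17 kN.
Vertical equilibrium: R_A = ΣP − R_C = 231.7 − 92.17 = 139.5 kN.

R_A = 139.5 kN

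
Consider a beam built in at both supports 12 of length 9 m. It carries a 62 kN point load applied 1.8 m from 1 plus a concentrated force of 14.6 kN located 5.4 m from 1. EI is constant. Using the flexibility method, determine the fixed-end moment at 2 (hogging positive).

Release both end moments; the primary structure is a simply-supported span 12 with redundants M_1 and M_2.
End rotations of the released simple span under the applied load (×1/EI):
  at 1: point load 62 at a = 1.8: Pab(L + b)/(6LEI) = 241.1/EI
  at 2: point load 62 at a = 1.8: Pab(L + a)/(6LEI) = 160.7/EI
  at 1: point load 14.6 at a = 5.4: Pab(L + b)/(6LEI) = 66.23/EI
  at 2: point load 14.6 at a = 5.4: Pab(L + a)/(6LEI) = 75.69/EI
  θ_10 = 307.3/EI,  θ_20 = 236.4/EI
Flexibility coefficients: a unit moment at one end gives L/(3EI) there and L/(6EI) at the far end, so f₁₁ = f₂₂ = 3/EI and f₁₂ = f₂₁ = 1.5/EI.
Compatibility — zero rotation at each built-in end:
  3 M_1 + 1.5 M_2 = 307.3
  1.5 M_1 + 3 M_2 = 236.4
Solving the pair gives M_1 = 84.04 kN·m and M_2 = 36.78 kN·m (hogging).

M_2 = 36.78 kN·m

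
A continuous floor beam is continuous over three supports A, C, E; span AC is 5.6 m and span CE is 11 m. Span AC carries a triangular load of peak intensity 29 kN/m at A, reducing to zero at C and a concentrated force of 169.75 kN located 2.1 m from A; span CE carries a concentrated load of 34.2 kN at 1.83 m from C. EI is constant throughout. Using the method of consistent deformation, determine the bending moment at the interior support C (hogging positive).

Insert a hinge at C; M_C is the redundant, and each span becomes simply supported.
End slopes at the hinge C, treating each span as simply supported:
  span AC: triangular load, peak 29: 7w₀L³/(360EI) = 99.03/EI
  span AC: point load 169.75 at a = 2.1: Pab(L + a)/(6LEI) = 285.9/EI
  span CE: point load 34.2 at a = 1.83: Pab(L + b)/(6LEI) = 175.4/EI
  relative rotation θ_0 = (385 + 175.4)/EI = 560.3/EI
A unit hogging moment at C produces rotation L₁/(3EI) + L₂/(3EI) = 5.533/EI.
Compatibility: M_C·(L₁+L₂)/(3EI) = θ_0, giving M_C = 101.3 kN·m (hogging).

M_C = 101.3 kN·m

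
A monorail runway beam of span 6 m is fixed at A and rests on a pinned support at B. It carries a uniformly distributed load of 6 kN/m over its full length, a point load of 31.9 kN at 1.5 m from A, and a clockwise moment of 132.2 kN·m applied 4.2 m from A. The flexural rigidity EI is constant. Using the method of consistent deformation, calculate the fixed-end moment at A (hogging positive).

M_A = 10.15 kN·m

Release the roller at B. Primary structure: cantilever fixed at A.
Deflection at B on the released cantilever, summing each load's contribution:
  UDL 6: wL⁴/(8EI) = 972/EI
  point load 31.9 at a = 1.5: Pa²(3L − a)/(6EI) = 197.4/EI
  clockwise couple 132.2 at a = 4.2: M₀a(2L − a)/(2EI) = 2165/EI
  δ_0 = 3335/EI
Tip deflection under a unit load at B: L³/(3EI) = 72/EI.
Compatibility at B: δ_0 − R_B·δ_{BB} = 0, so R_B = 3335/72 = 46.32 kN.
Moment equilibrium about A: M_A = Σ(load moments about A) − R_B·L = 288.1 − 46.32×6 = 10.15 kN·m.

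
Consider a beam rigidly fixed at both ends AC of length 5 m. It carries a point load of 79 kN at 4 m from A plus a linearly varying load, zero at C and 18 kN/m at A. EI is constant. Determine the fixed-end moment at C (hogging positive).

Release both end moments; the primary structure is a simply-supported span AC with redundants M_A and M_C.
On the primary (simply-supported) span, the end slopes from the loading are:
  at A: point load 79 at a = 4: Pab(L + b)/(6LEI) = 63.2/EI
  at C: point load 79 at a = 4: Pab(L + a)/(6LEI) = 94.8/EI
  at A: triangular load, peak 18: w₀L³/(45EI) = 50/EI
  at C: triangular load, peak 18: 7w₀L³/(360EI) = 43.75/EI
  θ_A0 = 113.2/EI,  θ_C0 = 138.6/EI
Flexibility coefficients: a unit moment at one end gives L/(3EI) there and L/(6EI) at the far end, so f₁₁ = f₂₂ = 1.667/EI and f₁₂ = f₂₁ = 0.8333/EI.
Compatibility — zero rotation at each built-in end:
  1.667 M_A + 0.8333 M_C = 113.2
  0.8333 M_A + 1.667 M_C = 138.6
Solving the pair gives M_A = 35.14 kN·m and M_C = 65.56 kN·m (hogging).

M_C = 65.56 kN·m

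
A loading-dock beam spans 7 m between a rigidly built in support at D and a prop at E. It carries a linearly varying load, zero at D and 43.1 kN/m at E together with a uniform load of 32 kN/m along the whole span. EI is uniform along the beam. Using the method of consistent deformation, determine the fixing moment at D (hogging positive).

Take the reaction at E as the redundant and release it; the primary structure is a cantilever fixed at D.
Downward deflection at the released point E due to the loads:
  triangular load, peak 43.1 at the free end: 11w₀L⁴/(120EI) = 9486/EI
  UDL 32: wL⁴/(8EI) = 9604/EI
  δ_0 = 19090/EI
Tip deflection under a unit load at E: L³/(3EI) = 114.3/EI.
Compatibility at E: δ_0 − R_E·δ_{EE} = 0, so R_E = 19090/114.3 = 167 kN.
Moment equilibrium about D: M_D = Σ(load moments about D) − R_E·L = 1488 − 167×7 = 319.2 kN·m.

M_D = 319.2 kN·m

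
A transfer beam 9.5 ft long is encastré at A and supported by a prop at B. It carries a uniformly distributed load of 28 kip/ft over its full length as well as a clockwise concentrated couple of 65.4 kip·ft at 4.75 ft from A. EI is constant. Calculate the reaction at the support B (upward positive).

R_B = 107.5 kip

Choose R_B as the redundant. The primary structure is the cantilever fixed at A.
Downward deflection at the released point B due to the loads:
  UDL 28: wL⁴/(8EI) = 28508/EI
  clockwise couple 65.4 at a = 4.75: M₀a(2L − a)/(2EI) = 2213/EI
  δ_0 = 30721/EI
Flexibility coefficient — unit upward force at B: δ_{BB} = L³/(3EI) = 285.8/EI.
Compatibility at B: δ_0 − R_B·δ_{BB} = 0, so R_B = 30721/285.8 = 107.5 kip.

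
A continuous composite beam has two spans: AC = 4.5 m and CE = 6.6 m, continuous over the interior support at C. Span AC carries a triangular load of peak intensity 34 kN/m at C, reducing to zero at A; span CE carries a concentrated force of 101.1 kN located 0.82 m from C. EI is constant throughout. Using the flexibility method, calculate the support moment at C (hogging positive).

Take M_C as the redundant. Released structure: two simple spans AC and CE with a hinge at C.
End slopes at the hinge C, treating each span as simply supported:
  span AC: triangular load, peak 34: w₀L³/(45EI) = 68.85/EI
  span CE: point load 101.1 at a = 0.82: Pab(L + b)/(6LEI) = 149.8/EI
  relative rotation θ_0 = (68.85 + 149.8)/EI = 218.7/EI
A unit hogging moment at C produces rotation L₁/(3EI) + L₂/(3EI) = 3.7/EI.
Compatibility: M_C·(L₁+L₂)/(3EI) = θ_0, giving M_C = 59.1 kN·m (hogging).

M_C = 59.1 kN·m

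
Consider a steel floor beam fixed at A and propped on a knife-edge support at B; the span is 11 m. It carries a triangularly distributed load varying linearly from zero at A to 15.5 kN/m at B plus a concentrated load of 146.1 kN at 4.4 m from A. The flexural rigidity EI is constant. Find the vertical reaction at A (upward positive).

R_A = 154.1 kN

Take the reaction at B as the redundant and release it; the primary structure is a cantilever fixed at A.
Free-end deflection of the primary structure under the applied loading (downward +):
  triangular load, peak 15.5 at the free end: 11w₀L⁴/(120EI) = 20802/EI
  point load 146.1 at a = 4.4: Pa²(3L − a)/(6EI) = 13482/EI
  δ_0 = 34285/EI
Tip deflection under a unit load at B: L³/(3EI) = 443.7/EI.
The prop prevents deflection at B: R_B = δ_0/δ_{BB} = 34285/443.7 = 77.28 kN.
Vertical equilibrium: R_A = ΣP − R_B = 231.3 − 77.28 = 154.1 kN.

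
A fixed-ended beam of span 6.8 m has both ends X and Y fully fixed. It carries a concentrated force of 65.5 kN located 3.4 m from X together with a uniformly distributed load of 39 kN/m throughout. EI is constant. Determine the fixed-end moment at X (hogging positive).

M_X = 206 kN·m

Release both end moments; the primary structure is a simply-supported span XY with redundants M_X and M_Y.
Simple-span end rotations at X and Y under the given loads:
  at X: point load 65.5 at a = 3.4: Pab(L + b)/(6LEI) = 189.3/EI
  at Y: point load 65.5 at a = 3.4: Pab(L + a)/(6LEI) = 189.3/EI
  at X: UDL 39: wL³/(24EI) = 511/EI
  at Y: UDL 39: wL³/(24EI) = 511/EI
  θ_X0 = 700.2/EI,  θ_Y0 = 700.2/EI
Flexibility coefficients: a unit moment at one end gives L/(3EI) there and L/(6EI) at the far end, so f₁₁ = f₂₂ = 2.267/EI and f₁₂ = f₂₁ = 1.133/EI.
Compatibility — zero rotation at each built-in end:
  2.267 M_X + 1.133 M_Y = 700.2
  1.133 M_X + 2.267 M_Y = 700.2
Solving the pair gives M_X = 206 kN·m and M_Y = 206 kN·m (hogging).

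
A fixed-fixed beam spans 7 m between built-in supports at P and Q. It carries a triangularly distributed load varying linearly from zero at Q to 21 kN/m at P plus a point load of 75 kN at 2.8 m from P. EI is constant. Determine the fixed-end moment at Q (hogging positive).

M_Q = 84.7 kN·m

Release both end moments; the primary structure is a simply-supported span PQ with redundants M_P and M_Q.
Simple-span end rotations at P and Q under the given loads:
  at P: triangular load, peak 21: w₀L³/(45EI) = 160.1/EI
  at Q: triangular load, peak 21: 7w₀L³/(360EI) = 140.1/EI
  at P: point load 75 at a = 2.8: Pab(L + b)/(6LEI) = 235.2/EI
  at Q: point load 75 at a = 2.8: Pab(L + a)/(6LEI) = 205.8/EI
  θ_P0 = 395.3/EI,  θ_Q0 = 345.9/EI
Flexibility coefficients: a unit moment at one end gives L/(3EI) there and L/(6EI) at the far end, so f₁₁ = f₂₂ = 2.333/EI and f₁₂ = f₂₁ = 1.167/EI.
Compatibility — zero rotation at each built-in end:
  2.333 M_P + 1.167 M_Q = 395.3
  1.167 M_P + 2.333 M_Q = 345.9
Solving the pair gives M_P = 127 kN·m and M_Q = 84.7 kN·m (hogging).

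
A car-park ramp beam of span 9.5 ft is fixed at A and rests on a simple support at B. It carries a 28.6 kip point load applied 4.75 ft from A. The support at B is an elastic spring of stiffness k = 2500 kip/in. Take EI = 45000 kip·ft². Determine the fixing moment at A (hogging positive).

Take the reaction at B as the redundant and release it; the primary structure is a cantilever fixed at A.
Primary-structure tip deflection at B by superposition:
  point load 28.6 at a = 4.75: Pa²(3L − a)/(6EI) = 2554/EI
Tip deflection under a unit load at B: L³/(3EI) = 285.8/EI.
With EI = 45000 kip·ft²: δ_0 = 0.056761 ft and δ_{BB} = 0.006351 ft/kip.
Compatibility — the spring shortens by R_B/k under the reaction it provides: δ_0 − R_B·δ_{BB} = R_B/k. With 1/k = 1/(2500×12) ft/kip = 0.000033 ft/kip, R_B = δ_0 / (δ_{BB} + 1/k) = 0.056761 / (0.006351 + 0.000033) = 8.891 kip.
Moment equilibrium about A: M_A = Σ(load moments about A) − R_B·L = 135.8 − 8.891×9.5 = 51.39 kip·ft.

M_A = 51.39 kip·ft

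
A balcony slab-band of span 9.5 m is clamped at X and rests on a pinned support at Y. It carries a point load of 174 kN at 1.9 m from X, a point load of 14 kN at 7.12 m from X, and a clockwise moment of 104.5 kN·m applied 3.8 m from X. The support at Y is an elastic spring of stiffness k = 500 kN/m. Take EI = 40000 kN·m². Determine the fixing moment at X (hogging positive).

Take the reaction at Y as the redundant and release it; the primary structure is a cantilever fixed at X.
Primary-structure tip deflection at Y by superposition:
  point load 174 at a = 1.9: Pa²(3L − a)/(6EI) = 2785/EI
  point load 14 at a = 7.12: Pa²(3L − a)/(6EI) = 2529/EI
  clockwise couple 104.5 at a = 3.8: M₀a(2L − a)/(2EI) = 3018/EI
  δ_0 = 8332/EI
Flexibility coefficient — unit upward force at Y: δ_{YY} = L³/(3EI) = 285.8/EI.
With EI = 40000 kN·m²: δ_0 = 0.20829 m and δ_{YY} = 0.007145 m/kN.
Compatibility — the spring shortens by R_Y/k under the reaction it provides: δ_0 − R_Y·δ_{YY} = R_Y/k. With 1/k = 0.002 m/kN, R_Y = δ_0 / (δ_{YY} + 1/k) = 0.20829 / (0.007145 + 0.002) = 22.78 kN.
Moment equilibrium about X: M_X = Σ(load moments about X) − R_Y·L = 534.8 − 22.78×9.5 = 318.4 kN·m.

M_X = 318.4 kN·m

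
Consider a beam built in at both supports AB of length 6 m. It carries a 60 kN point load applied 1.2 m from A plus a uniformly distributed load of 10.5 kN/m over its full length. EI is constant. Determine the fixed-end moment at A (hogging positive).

M_A = 77.58 kN·m

Take the two fixed-end moments M_A, M_B as redundants; the released structure is the simple span AB.
Simple-span end rotations at A and B under the given loads:
  at A: point load 60 at a = 1.2: Pab(L + b)/(6LEI) = 103.7/EI
  at B: point load 60 at a = 1.2: Pab(L + a)/(6LEI) = 69.12/EI
  at A: UDL 10.5: wL³/(24EI) = 94.5/EI
  at B: UDL 10.5: wL³/(24EI) = 94.5/EI
  θ_A0 = 198.2/EI,  θ_B0 = 163.6/EI
Flexibility coefficients: a unit moment at one end gives L/(3EI) there and L/(6EI) at the far end, so f₁₁ = f₂₂ = 2/EI and f₁₂ = f₂₁ = 1/EI.
Compatibility — zero rotation at each built-in end:
  2 M_A + 1 M_B = 198.2
  1 M_A + 2 M_B = 163.6
Solving the pair gives M_A = 77.58 kN·m and M_B = 43.02 kN·m (hogging).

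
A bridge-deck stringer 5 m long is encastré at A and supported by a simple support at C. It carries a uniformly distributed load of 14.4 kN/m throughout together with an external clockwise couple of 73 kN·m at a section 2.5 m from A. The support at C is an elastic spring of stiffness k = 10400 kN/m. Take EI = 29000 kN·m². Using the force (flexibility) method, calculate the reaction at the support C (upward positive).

Remove the prop at C; the released (primary) structure is a cantilever built in at A.
Free-end deflection of the primary structure under the applied loading (downward +):
  UDL 14.4: wL⁴/(8EI) = 1125/EI
  clockwise couple 73 at a = 2.5: M₀a(2L − a)/(2EI) = 684.4/EI
  δ_0 = 1809/EI
Flexibility coefficient — unit upward force at C: δ_{CC} = L³/(3EI) = 41.67/EI.
With EI = 29000 kN·m²: δ_0 = 0.062392 m and δ_{CC} = 0.001437 m/kN.
Compatibility — the spring shortens by R_C/k under the reaction it provides: δ_0 − R_C·δ_{CC} = R_C/k. With 1/k = 0.000096 m/kN, R_C = δ_0 / (δ_{CC} + 1/k) = 0.062392 / (0.001437 + 0.000096) = 40.7 kN.

R_C = 40.7 kN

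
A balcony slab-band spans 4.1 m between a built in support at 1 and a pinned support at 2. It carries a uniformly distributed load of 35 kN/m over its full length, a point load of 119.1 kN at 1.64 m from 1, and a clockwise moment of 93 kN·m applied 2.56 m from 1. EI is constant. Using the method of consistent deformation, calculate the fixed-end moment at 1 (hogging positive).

Release the roller at 2. Primary structure: cantilever fixed at 1.
Primary-structure tip deflection at 2 by superposition:
  UDL 35: wL⁴/(8EI) = 1236/EI
  point load 119.1 at a = 1.64: Pa²(3L − a)/(6EI) = 569.1/EI
  clockwise couple 93 at a = 2.56: M₀a(2L − a)/(2EI) = 671.4/EI
  δ_0 = 2477/EI
Flexibility coefficient — unit upward force at 2: δ_{22} = L³/(3EI) = 22.97/EI.
The prop prevents deflection at 2: R_2 = δ_0/δ_{22} = 2477/22.97 = 107.8 kN.
Moment equilibrium about 1: M_1 = Σ(load moments about 1) − R_2·L = 582.5 − 107.8×4.1 = 140.5 kN·m.

M_1 = 140.5 kN·m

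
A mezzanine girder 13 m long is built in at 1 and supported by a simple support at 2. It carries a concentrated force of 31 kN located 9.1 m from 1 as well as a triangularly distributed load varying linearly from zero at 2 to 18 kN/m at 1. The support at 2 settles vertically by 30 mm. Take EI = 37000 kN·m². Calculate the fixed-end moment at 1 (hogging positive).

Release the roller at 2. Primary structure: cantilever fixed at 1.
Primary-structure tip deflection at 2 by superposition:
  point load 31 at a = 9.1: Pa²(3L − a)/(6EI) = 12793/EI
  triangular load, peak 18 at the fixed end: w₀L⁴/(30EI) = 17137/EI
  δ_0 = 29929/EI
Tip deflection under a unit load at 2: L³/(3EI) = 732.3/EI.
With EI = 37000 kN·m²: δ_0 = 0.8089 m and δ_{22} = 0.019793 m/kN.
Compatibility — the beam at 2 must follow the support down by 0.03 m: δ_0 − R_2·δ_{22} = 0.03, so R_2 = (0.8089 − 0.03)/0.019793 = 39.35 kN.
Moment equilibrium about 1: M_1 = Σ(load moments about 1) − R_2·L = 789.1 − 39.35×13 = 277.5 kN·m.

M_1 = 277.5 kN·m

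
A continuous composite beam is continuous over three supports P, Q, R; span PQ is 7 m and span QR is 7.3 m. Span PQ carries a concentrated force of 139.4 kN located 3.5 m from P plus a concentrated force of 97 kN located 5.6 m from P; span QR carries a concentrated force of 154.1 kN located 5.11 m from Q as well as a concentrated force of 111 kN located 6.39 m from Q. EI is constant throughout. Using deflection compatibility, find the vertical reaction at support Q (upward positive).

R_Q = 274.9 kN

Insert a hinge at Q; M_Q is the redundant, and each span becomes simply supported.
End slopes at the hinge Q, treating each span as simply supported:
  span PQ: point load 139.4 at a = 3.5: Pab(L + a)/(6LEI) = 426.9/EI
  span PQ: point load 97 at a = 5.6: Pab(L + a)/(6LEI) = 228.1/EI
  span QR: point load 154.1 at a = 5.11: Pab(L + b)/(6LEI) = 373.6/EI
  span QR: point load 111 at a = 6.39: Pab(L + b)/(6LEI) = 121/EI
  relative rotation θ_0 = (655.1 + 494.6)/EI = 1150/EI
A unit hogging moment at Q produces rotation L₁/(3EI) + L₂/(3EI) = 4.767/EI.
Slope continuity at Q: θ_0 = M_Q·4.767/EI, so M_Q = 1150/4.767 = 241.2 kN·m (hogging).
Span PQ, ΣM about P with M_Q applied at Q: R_Q^{PQ}·7 = 1031 + 241.2, so R_Q^{PQ} = 181.8 kN and R_P = 236.4 − 181.8 = 54.64 kN.
Span QR, ΣM about R: R_Q^{QR}·7.3 = 438.5 + 241.2, so R_Q^{QR} = 93.11 kN and R_R = 265.1 − 93.11 = 172 kN.
R_Q = 181.8 + 93.11 = 274.9 kN.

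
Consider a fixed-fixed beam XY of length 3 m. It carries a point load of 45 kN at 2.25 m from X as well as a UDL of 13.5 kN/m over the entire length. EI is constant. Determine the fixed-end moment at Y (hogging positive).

Take the two fixed-end moments M_X, M_Y as redundants; the released structure is the simple span XY.
On the primary (simply-supported) span, the end slopes from the loading are:
  at X: point load 45 at a = 2.25: Pab(L + b)/(6LEI) = 15.82/EI
  at Y: point load 45 at a = 2.25: Pab(L + a)/(6LEI) = 22.15/EI
  at X: UDL 13.5: wL³/(24EI) = 15.19/EI
  at Y: UDL 13.5: wL³/(24EI) = 15.19/EI
  θ_X0 = 31.01/EI,  θ_Y0 = 37.34/EI
Flexibility coefficients: a unit moment at one end gives L/(3EI) there and L/(6EI) at the far end, so f₁₁ = f₂₂ = 1/EI and f₁₂ = f₂₁ = 0.5/EI.
Compatibility — zero rotation at each built-in end:
  1 M_X + 0.5 M_Y = 31.01
  0.5 M_X + 1 M_Y = 37.34
Solving the pair gives M_X = 16.45 kN·m and M_Y = 29.11 kN·m (hogging).

M_Y = 29.11 kN·m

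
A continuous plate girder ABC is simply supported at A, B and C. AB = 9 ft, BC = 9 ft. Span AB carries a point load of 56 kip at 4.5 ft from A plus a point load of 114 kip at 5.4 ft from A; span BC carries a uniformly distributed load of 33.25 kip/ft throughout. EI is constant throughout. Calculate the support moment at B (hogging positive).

Release continuity at B by inserting a hinge; the redundant is the internal moment M_B. The primary structure is two simply-supported spans AB and BC.
End slopes at the hinge B, treating each span as simply supported:
  span AB: point load 56 at a = 4.5: Pab(L + a)/(6LEI) = 283.5/EI
  span AB: point load 114 at a = 5.4: Pab(L + a)/(6LEI) = 591/EI
  span BC: UDL 33.25: wL³/(24EI) = 1010/EI
  relative rotation θ_0 = (874.5 + 1010)/EI = 1884/EI
A unit hogging moment at B produces rotation L₁/(3EI) + L₂/(3EI) = 6/EI.
Compatibility: M_B·(L₁+L₂)/(3EI) = θ_0, giving M_B = 314.1 kip·ft (hogging).

M_B = 314.1 kip·ft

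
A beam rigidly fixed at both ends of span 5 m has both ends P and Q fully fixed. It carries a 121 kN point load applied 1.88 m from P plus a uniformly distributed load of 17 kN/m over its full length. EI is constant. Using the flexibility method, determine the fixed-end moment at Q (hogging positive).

Release both end moments; the primary structure is a simply-supported span PQ with redundants M_P and M_Q.
End rotations of the released simple span under the applied load (×1/EI):
  at P: point load 121 at a = 1.88: Pab(L + b)/(6LEI) = 192.1/EI
  at Q: point load 121 at a = 1.88: Pab(L + a)/(6LEI) = 162.8/EI
  at P: UDL 17: wL³/(24EI) = 88.54/EI
  at Q: UDL 17: wL³/(24EI) = 88.54/EI
  θ_P0 = 280.6/EI,  θ_Q0 = 251.3/EI
Flexibility coefficients: a unit moment at one end gives L/(3EI) there and L/(6EI) at the far end, so f₁₁ = f₂₂ = 1.667/EI and f₁₂ = f₂₁ = 0.8333/EI.
Compatibility — zero rotation at each built-in end:
  1.667 M_P + 0.8333 M_Q = 280.6
  0.8333 M_P + 1.667 M_Q = 251.3
Solving the pair gives M_P = 124 kN·m and M_Q = 88.79 kN·m (hogging).

M_Q = 88.79 kN·m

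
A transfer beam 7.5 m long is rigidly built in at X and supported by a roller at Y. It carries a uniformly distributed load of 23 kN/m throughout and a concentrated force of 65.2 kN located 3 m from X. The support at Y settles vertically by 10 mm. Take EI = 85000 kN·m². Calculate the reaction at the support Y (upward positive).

R_Y = 72.2 kN

Take the reaction at Y as the redundant and release it; the primary structure is a cantilever fixed at X.
Free-end deflection of the primary structure under the applied loading (downward +):
  UDL 23: wL⁴/(8EI) = 9097/EI
  point load 65.2 at a = 3: Pa²(3L − a)/(6EI) = 1907/EI
  δ_0 = 11004/EI
Tip deflection under a unit load at Y: L³/(3EI) = 140.6/EI.
With EI = 85000 kN·m²: δ_0 = 0.12946 m and δ_{YY} = 0.001654 m/kN.
Compatibility — the beam at Y must follow the support down by 0.01 m: δ_0 − R_Y·δ_{YY} = 0.01, so R_Y = (0.12946 − 0.01)/0.001654 = 72.2 kN.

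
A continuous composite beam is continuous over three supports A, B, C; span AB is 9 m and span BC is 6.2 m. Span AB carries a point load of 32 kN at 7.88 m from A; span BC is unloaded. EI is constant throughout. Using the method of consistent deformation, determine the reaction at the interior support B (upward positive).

R_B = 32.76 kN

Take M_B as the redundant. Released structure: two simple spans AB and BC with a hinge at B.
End slopes at the hinge B, treating each span as simply supported:
  span AB: point load 32 at a = 7.88: Pab(L + a)/(6LEI) = 88.28/EI
  relative rotation θ_0 = (88.28 + 0)/EI = 88.28/EI
A unit hogging moment at B produces rotation L₁/(3EI) + L₂/(3EI) = 5.067/EI.
Slope continuity at B: θ_0 = M_B·5.067/EI, so M_B = 88.28/5.067 = 17.42 kN·m (hogging).
Span AB, ΣM about A with M_B applied at B: R_B^{AB}·9 = 252.2 + 17.42, so R_B^{AB} = 29.95 kN and R_A = 32 − 29.95 = 2.046 kN.
Span BC, ΣM about C: R_B^{BC}·6.2 = 0 + 17.42, so R_B^{BC} = 2.81 kN and R_C = 0 − 2.81 = -2.81 kN.
R_B = 29.95 + 2.81 = 32.76 kN.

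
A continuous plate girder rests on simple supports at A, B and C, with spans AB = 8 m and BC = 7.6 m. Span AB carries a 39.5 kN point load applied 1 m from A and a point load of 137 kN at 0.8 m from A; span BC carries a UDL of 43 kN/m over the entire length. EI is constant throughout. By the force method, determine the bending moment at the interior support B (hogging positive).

M_B = 189 kN·m

Take M_B as the redundant. Released structure: two simple spans AB and BC with a hinge at B.
End slopes at the hinge B, treating each span as simply supported:
  span AB: point load 39.5 at a = 1: Pab(L + a)/(6LEI) = 51.84/EI
  span AB: point load 137 at a = 0.8: Pab(L + a)/(6LEI) = 144.7/EI
  span BC: UDL 43: wL³/(24EI) = 786.5/EI
  relative rotation θ_0 = (196.5 + 786.5)/EI = 983/EI
A unit hogging moment at B produces rotation L₁/(3EI) + L₂/(3EI) = 5.2/EI.
Slope continuity at B: θ_0 = M_B·5.2/EI, so M_B = 983/5.2 = 189 kN·m (hogging).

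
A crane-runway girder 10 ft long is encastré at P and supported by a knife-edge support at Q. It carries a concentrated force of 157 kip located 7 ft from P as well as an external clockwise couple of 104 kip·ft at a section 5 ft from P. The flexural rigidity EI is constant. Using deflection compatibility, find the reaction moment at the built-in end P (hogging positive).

Remove the prop at Q; the released (primary) structure is a cantilever built in at P.
Deflection at Q on the released cantilever, summing each load's contribution:
  point load 157 at a = 7: Pa²(3L − a)/(6EI) = 29490/EI
  clockwise couple 104 at a = 5: M₀a(2L − a)/(2EI) = 3900/EI
  δ_0 = 33390/EI
Tip deflection under a unit load at Q: L³/(3EI) = 333.3/EI.
The prop prevents deflection at Q: R_Q = δ_0/δ_{QQ} = 33390/333.3 = 100.2 kip.
Moment equilibrium about P: M_P = Σ(load moments about P) − R_Q·L = 1203 − 100.2×10 = 201.3 kip·ft.

M_P = 201.3 kip·ft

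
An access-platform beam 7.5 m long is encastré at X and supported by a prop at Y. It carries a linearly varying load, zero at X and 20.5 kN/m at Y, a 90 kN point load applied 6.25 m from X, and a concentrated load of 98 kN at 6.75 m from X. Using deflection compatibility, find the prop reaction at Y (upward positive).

Remove the prop at Y; the released (primary) structure is a cantilever built in at X.
Deflection at Y on the released cantilever, summing each load's contribution:
  triangular load, peak 20.5 at the free end: 11w₀L⁴/(120EI) = 5946/EI
  point load 90 at a = 6.25: Pa²(3L − a)/(6EI) = 9521/EI
  point load 98 at a = 6.75: Pa²(3L − a)/(6EI) = 11721/EI
  δ_0 = 27188/EI
Flexibility coefficient — unit upward force at Y: δ_{YY} = L³/(3EI) = 140.6/EI.
The prop prevents deflection at Y: R_Y = δ_0/δ_{YY} = 27188/140.6 = 193.3 kN.

R_Y = 193.3 kN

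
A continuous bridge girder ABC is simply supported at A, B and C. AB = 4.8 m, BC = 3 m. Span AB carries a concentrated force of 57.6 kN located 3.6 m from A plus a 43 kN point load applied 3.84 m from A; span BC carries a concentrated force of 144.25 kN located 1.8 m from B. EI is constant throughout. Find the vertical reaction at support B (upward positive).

Release continuity at B by inserting a hinge; the redundant is the internal moment M_B. The primary structure is two simply-supported spans AB and BC.
Discontinuity in slope at B on the released structure — sum the simple-span end rotations:
  span AB: point load 57.6 at a = 3.6: Pab(L + a)/(6LEI) = 72.58/EI
  span AB: point load 43 at a = 3.84: Pab(L + a)/(6LEI) = 47.55/EI
  span BC: point load 144.25 at a = 1.8: Pab(L + b)/(6LEI) = 72.7/EI
  relative rotation θ_0 = (120.1 + 72.7)/EI = 192.8/EI
A unit hogging moment at B produces rotation L₁/(3EI) + L₂/(3EI) = 2.6/EI.
Slope continuity at B: θ_0 = M_B·2.6/EI, so M_B = 192.8/2.6 = 74.17 kN·m (hogging).
Span AB, ΣM about A with M_B applied at B: R_B^{AB}·4.8 = 372.5 + 74.17, so R_B^{AB} = 93.05 kN and R_A = 100.6 − 93.05 = 7.549 kN.
Span BC, ΣM about C: R_B^{BC}·3 = 173.1 + 74.17, so R_B^{BC} = 82.42 kN and R_C = 144.2 − 82.42 = 61.83 kN.
R_B = 93.05 + 82.42 = 175.5 kN.

R_B = 175.5 kN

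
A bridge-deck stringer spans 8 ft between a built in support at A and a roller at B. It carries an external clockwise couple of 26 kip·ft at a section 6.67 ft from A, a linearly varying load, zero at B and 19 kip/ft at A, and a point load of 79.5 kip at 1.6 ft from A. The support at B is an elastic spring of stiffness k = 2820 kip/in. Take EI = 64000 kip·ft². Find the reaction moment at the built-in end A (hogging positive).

Remove the prop at B; the released (primary) structure is a cantilever built in at A.
Deflection at B on the released cantilever, summing each load's contribution:
  clockwise couple 26 at a = 6.67: M₀a(2L − a)/(2EI) = 809/EI
  triangular load, peak 19 at the fixed end: w₀L⁴/(30EI) = 2594/EI
  point load 79.5 at a = 1.6: Pa²(3L − a)/(6EI) = 759.8/EI
  δ_0 = 4163/EI
Tip deflection under a unit load at B: L³/(3EI) = 170.7/EI.
With EI = 64000 kip·ft²: δ_0 = 0.065046 ft and δ_{BB} = 0.002667 ft/kip.
Compatibility — the spring shortens by R_B/k under the reaction it provides: δ_0 − R_B·δ_{BB} = R_B/k. With 1/k = 1/(2820×12) ft/kip = 0.00003 ft/kip, R_B = δ_0 / (δ_{BB} + 1/k) = 0.065046 / (0.002667 + 0.00003) = 24.12 kip.
Moment equilibrium about A: M_A = Σ(load moments about A) − R_B·L = 355.9 − 24.12×8 = 162.9 kip·ft.

M_A = 162.9 kip·ft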